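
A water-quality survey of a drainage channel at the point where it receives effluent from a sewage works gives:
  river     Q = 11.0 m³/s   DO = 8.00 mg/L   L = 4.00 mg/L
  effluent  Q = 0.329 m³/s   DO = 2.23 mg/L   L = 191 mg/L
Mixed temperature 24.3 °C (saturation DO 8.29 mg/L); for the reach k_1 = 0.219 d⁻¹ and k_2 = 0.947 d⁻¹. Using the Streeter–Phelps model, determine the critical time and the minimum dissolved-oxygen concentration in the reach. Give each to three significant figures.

t_c ≈ 1.77 d; minimum DO ≈ 6.81 mg/L

Mixed DO = (11.0×8.00 + 0.329×2.23)/(11.0+0.329) = 88.73/11.33 = 7.832 mg/L.
Mixed L₀ = (11.0×4.00 + 0.329×191)/(11.33) = 106.8/11.33 = 9.431 mg/L.
Initial deficit D₀ = C_s − DO₀ = 8.29 − 7.832 = 0.4576 mg/L.
t_c = (1/0.7280) ln[(0.947/0.219)(1 − 0.4576×0.7280/(0.219×9.431))] = 1.374 × ln(3.627) = 1.770 d.
D_c = (0.219/0.947) × 9.431 × e^(−0.219×1.770) = 0.2313 × 9.431 × 0.6787 = 1.480 mg/L.
Minimum DO = 8.29 − 1.480 = 6.810 mg/L.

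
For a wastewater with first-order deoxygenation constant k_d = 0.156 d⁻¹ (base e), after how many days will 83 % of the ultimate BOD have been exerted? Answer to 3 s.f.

t ≈ 11.4 d

y/L₀ = 1 − e^(−k_d t) = 0.83 ⇒ e^(−k_d t) = 0.170
t = −ln(0.170) / 0.156 = 1.772 / 0.156 = 11.36 d.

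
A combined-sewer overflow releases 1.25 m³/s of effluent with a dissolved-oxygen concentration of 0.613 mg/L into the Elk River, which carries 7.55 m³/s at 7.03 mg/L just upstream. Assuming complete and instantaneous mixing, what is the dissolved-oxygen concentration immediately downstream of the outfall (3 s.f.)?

Flow-weighted mixing: C = (Q_r C_r + Q_w C_w)/(Q_r + Q_w)
= (7.55×7.03 + 1.25×0.613)/(7.55 + 1.25) = 53.84/8.800 = 6.118 mg/L.

6.12 mg/L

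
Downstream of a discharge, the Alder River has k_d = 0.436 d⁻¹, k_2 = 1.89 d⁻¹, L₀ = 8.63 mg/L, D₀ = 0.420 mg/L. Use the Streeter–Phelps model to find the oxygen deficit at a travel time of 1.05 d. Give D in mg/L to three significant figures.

k_d L₀/(k_2−k_d) = 0.436×8.63/(1.89−0.436) = 3.763/1.454 = 2.588 mg/L.
e^(−k_d t) = e^(−0.436×1.050) = 0.6327; e^(−k_2 t) = e^(−1.89×1.050) = 0.1374.
D = 2.588 × (0.6327 − 0.1374) + 0.420 × 0.1374 = 1.282 + 0.05773 = 1.339 mg/L.

D ≈ 1.34 mg/L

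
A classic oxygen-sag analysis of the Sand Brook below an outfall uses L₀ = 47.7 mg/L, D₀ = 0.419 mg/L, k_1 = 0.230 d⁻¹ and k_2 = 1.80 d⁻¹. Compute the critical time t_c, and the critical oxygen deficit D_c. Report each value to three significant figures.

t_c ≈ 1.27 d; D_c ≈ 4.55 mg/L

t_c = [1/(k_2−k_1)] ln[(k_2/k_1)(1 − D₀(k_2−k_1)/(k_1 L₀))]
= [1/(1.80−0.230)] ln[(1.80/0.230)(1 − 0.419×1.570/(0.230×47.7))]
= (1/1.570) ln[7.826 × 0.9400] = 0.6369 × ln(7.357) = 0.6369 × 1.996 = 1.271 d.
L(t_c) = L₀ e^(−k_1 t_c) = 47.7 × 0.7465 = 35.61 mg/L, and at the critical point k_2 D_c = k_1 L, so D_c = (0.230/1.80) × 35.61 = 4.550 mg/L.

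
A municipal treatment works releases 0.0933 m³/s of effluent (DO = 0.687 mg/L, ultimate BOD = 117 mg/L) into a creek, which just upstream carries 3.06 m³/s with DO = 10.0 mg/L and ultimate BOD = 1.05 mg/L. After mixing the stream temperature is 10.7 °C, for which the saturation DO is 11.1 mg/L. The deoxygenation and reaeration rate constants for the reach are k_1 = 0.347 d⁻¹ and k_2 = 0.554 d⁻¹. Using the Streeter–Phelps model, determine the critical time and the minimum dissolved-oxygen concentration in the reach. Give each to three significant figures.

t_c ≈ 1.28 d; minimum DO ≈ 9.30 mg/L

Mixed DO = (3.06×10.0 + 0.0933×0.687)/(3.06+0.0933) = 30.66/3.153 = 9.724 mg/L.
Mixed L₀ = (3.06×1.05 + 0.0933×117)/(3.153) = 14.13/3.153 = 4.481 mg/L.
Initial deficit D₀ = C_s − DO₀ = 11.1 − 9.724 = 1.376 mg/L.
t_c = (1/0.2070) ln[(0.554/0.347)(1 − 1.376×0.2070/(0.347×4.481))] = 4.831 × ln(1.304) = 1.283 d.
D_c = (0.347/0.554) × 4.481 × e^(−0.347×1.283) = 0.6264 × 4.481 × 0.6407 = 1.798 mg/L.
Minimum DO = 11.1 − 1.798 = 9.302 mg/L.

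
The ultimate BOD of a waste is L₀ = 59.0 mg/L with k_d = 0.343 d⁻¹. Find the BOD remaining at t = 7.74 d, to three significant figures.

L_t = L₀ e^(−k_d t) = 59.0 × e^(−0.343×7.74) = 59.0 × 0.07031 = 4.148 mg/L.

L ≈ 4.15 mg/L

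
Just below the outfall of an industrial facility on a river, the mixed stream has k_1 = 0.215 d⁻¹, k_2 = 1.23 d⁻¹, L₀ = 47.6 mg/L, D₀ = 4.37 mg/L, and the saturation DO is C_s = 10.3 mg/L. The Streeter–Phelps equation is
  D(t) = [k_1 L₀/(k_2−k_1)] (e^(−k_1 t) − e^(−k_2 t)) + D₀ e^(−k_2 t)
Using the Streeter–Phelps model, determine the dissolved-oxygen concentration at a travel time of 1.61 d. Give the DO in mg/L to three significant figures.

k_1 L₀/(k_2−k_1) = 0.215×47.6/(1.23−0.215) = 10.23/1.015 = 10.08 mg/L.
e^(−k_1 t) = e^(−0.215×1.610) = 0.7074; e^(−k_2 t) = e^(−1.23×1.610) = 0.1380.
D = 10.08 × (0.7074 − 0.1380) + 4.37 × 0.1380 = 5.741 + 0.6032 = 6.344 mg/L.
DO = C_s − D = 10.3 − 6.344 = 3.956 mg/L.

DO ≈ 3.96 mg/L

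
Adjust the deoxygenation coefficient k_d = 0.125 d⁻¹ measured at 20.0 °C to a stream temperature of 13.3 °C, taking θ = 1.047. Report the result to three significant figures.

k_d(T₂) = k_d(T₁) · θ^(T₂−T₁) = 0.125 × 1.047^(13.3−20.0)
= 0.125 × 1.047^-6.70 = 0.125 × 0.7351 = 0.09189 d⁻¹.

k_d ≈ 0.0919 d⁻¹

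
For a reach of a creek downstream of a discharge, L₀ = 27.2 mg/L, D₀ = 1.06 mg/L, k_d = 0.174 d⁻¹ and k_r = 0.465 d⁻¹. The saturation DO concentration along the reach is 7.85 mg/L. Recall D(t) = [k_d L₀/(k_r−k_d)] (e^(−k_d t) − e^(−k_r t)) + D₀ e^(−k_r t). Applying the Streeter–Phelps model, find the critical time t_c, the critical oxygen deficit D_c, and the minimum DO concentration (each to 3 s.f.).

t_c ≈ 3.15 d; D_c ≈ 5.89 mg/L; min DO ≈ 1.96 mg/L

At the critical point dD/dt = 0, so k_d L₀ e^(−k_d t) = k_r D. Substituting D(t) from the Streeter–Phelps equation and solving for t gives
t_c = ln[(k_r/k_d)(1 − D₀(k_r−k_d)/(k_d L₀))] / (k_r−k_d).
Here k_r−k_d = 0.2910 d⁻¹ and 1 − D₀(k_r−k_d)/(k_d L₀) = 1 − 1.06×0.2910/(0.174×27.2) = 0.9348, so
t_c = ln(2.672 × 0.9348) / 0.2910 = 0.9156 / 0.2910 = 3.146 d.
D_c = (k_d/k_r) L₀ e^(−k_d t_c) = (0.174/0.465) × 27.2 × e^(−0.174×3.146) = 0.3742 × 27.2 × 0.5784 = 5.887 mg/L.
Minimum DO = C_s − D_c = 7.85 − 5.887 = 1.963 mg/L.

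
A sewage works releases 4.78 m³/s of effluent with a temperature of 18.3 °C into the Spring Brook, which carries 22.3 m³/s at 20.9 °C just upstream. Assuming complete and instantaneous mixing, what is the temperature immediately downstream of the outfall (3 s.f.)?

Flow-weighted mixing: C = (Q_r C_r + Q_w C_w)/(Q_r + Q_w)
= (22.3×20.9 + 4.78×18.3)/(22.3 + 4.78) = 553.5/27.08 = 20.44 °C.

20.4 °C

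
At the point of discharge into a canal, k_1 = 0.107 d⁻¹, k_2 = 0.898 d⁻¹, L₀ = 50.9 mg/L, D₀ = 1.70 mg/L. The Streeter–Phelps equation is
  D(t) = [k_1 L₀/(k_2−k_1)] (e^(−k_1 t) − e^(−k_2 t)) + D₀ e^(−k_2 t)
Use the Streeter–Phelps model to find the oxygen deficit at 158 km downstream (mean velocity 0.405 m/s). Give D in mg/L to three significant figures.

Travel time t = x/v = 158 km / (0.405 m/s) = 158000 m / 0.405 m/s = 390100 s = 4.515 d.
k_1 L₀/(k_2−k_1) = 0.107×50.9/(0.898−0.107) = 5.446/0.7910 = 6.885 mg/L.
e^(−k_1 t) = e^(−0.107×4.515) = 0.6168; e^(−k_2 t) = e^(−0.898×4.515) = 0.01734.
D = 6.885 × (0.6168 − 0.01734) + 1.70 × 0.01734 = 4.128 + 0.02948 = 4.157 mg/L.

D ≈ 4.16 mg/L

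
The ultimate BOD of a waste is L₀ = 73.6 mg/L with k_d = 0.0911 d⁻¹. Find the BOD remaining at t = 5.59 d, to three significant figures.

L_t = L₀ e^(−k_d t) = 73.6 × e^(−0.0911×5.59) = 73.6 × 0.6009 = 44.23 mg/L.

L ≈ 44.2 mg/L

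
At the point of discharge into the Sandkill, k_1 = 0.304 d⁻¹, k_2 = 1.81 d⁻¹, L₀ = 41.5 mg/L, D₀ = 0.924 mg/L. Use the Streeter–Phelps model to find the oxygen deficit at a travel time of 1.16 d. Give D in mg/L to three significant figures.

D ≈ 4.97 mg/L

k_1 L₀/(k_2−k_1) = 0.304×41.5/(1.81−0.304) = 12.62/1.506 = 8.377 mg/L.
e^(−k_1 t) = e^(−0.304×1.160) = 0.7028; e^(−k_2 t) = e^(−1.81×1.160) = 0.1225.
D = 8.377 × (0.7028 − 0.1225) + 0.924 × 0.1225 = 4.861 + 0.1132 = 4.975 mg/L.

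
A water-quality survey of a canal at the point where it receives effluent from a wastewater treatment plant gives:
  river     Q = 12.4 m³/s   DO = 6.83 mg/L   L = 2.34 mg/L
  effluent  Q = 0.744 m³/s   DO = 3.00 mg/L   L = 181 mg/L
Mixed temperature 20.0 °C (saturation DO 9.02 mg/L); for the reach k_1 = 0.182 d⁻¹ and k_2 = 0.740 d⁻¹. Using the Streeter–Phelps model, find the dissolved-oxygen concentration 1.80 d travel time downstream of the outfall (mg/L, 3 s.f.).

DO ≈ 6.53 mg/L

Mixed DO = (12.4×6.83 + 0.744×3.00)/(12.4+0.744) = 86.92/13.14 = 6.613 mg/L.
Mixed L₀ = (12.4×2.34 + 0.744×181)/(13.14) = 163.7/13.14 = 12.45 mg/L.
Initial deficit D₀ = C_s − DO₀ = 9.02 − 6.613 = 2.407 mg/L.
D(1.80) = [0.182×12.45/(0.740−0.182)](e^(−0.182×1.80) − e^(−0.740×1.80)) + 2.407 e^(−0.740×1.80)
= 4.062 × (0.7207 − 0.2639) + 2.407 × 0.2639 = 2.490 mg/L.
DO = 9.02 − 2.490 = 6.530 mg/L.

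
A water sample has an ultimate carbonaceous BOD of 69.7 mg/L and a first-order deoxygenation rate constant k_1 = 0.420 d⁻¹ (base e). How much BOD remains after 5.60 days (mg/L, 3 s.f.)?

L_t = L₀ e^(−k_1 t) = 69.7 × e^(−0.420×5.60) = 69.7 × 0.09518 = 6.634 mg/L.

L ≈ 6.63 mg/L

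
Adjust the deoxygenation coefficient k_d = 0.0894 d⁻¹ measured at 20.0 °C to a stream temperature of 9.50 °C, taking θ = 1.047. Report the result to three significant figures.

k_d(T₂) = k_d(T₁) · θ^(T₂−T₁) = 0.0894 × 1.047^(9.50−20.0)
= 0.0894 × 1.047^-10.5 = 0.0894 × 0.6174 = 0.05519 d⁻¹.

k_d ≈ 0.0552 d⁻¹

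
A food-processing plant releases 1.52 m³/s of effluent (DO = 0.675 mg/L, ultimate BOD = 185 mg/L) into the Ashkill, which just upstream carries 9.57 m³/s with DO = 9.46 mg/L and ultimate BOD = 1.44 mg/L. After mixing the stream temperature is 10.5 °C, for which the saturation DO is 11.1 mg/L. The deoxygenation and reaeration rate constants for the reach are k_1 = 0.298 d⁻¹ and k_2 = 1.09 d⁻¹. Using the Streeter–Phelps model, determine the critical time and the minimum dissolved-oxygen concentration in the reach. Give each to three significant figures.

t_c ≈ 1.22 d; minimum DO ≈ 6.04 mg/L

Mixed DO = (9.57×9.46 + 1.52×0.675)/(9.57+1.52) = 91.56/11.09 = 8.256 mg/L.
Mixed L₀ = (9.57×1.44 + 1.52×185)/(11.09) = 295.0/11.09 = 26.60 mg/L.
Initial deficit D₀ = C_s − DO₀ = 11.1 − 8.256 = 2.844 mg/L.
t_c = (1/0.7920) ln[(1.09/0.298)(1 − 2.844×0.7920/(0.298×26.60))] = 1.263 × ln(2.618) = 1.215 d.
D_c = (0.298/1.09) × 26.60 × e^(−0.298×1.215) = 0.2734 × 26.60 × 0.6962 = 5.063 mg/L.
Minimum DO = 11.1 − 5.063 = 6.037 mg/L.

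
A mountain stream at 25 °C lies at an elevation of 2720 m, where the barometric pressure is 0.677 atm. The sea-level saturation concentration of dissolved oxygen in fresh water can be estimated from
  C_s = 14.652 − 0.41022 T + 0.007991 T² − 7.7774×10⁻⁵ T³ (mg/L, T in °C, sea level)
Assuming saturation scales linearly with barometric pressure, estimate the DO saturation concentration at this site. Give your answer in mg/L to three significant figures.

At sea level: C_s = 14.652 − 0.41022×25 + 0.007991×25² − 7.7774×10⁻⁵×25³ = 8.176 mg/L.
Pressure correction: C_s' = 8.176 × 0.677 = 5.535 mg/L.

C_s ≈ 5.53 mg/L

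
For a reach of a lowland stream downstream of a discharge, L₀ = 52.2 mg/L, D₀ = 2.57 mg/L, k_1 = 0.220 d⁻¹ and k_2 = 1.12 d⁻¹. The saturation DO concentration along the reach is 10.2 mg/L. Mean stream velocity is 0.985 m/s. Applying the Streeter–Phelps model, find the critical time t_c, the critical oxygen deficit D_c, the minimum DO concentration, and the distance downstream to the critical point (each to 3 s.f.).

t_c = [1/(k_2−k_1)] ln[(k_2/k_1)(1 − D₀(k_2−k_1)/(k_1 L₀))]
= [1/(1.12−0.220)] ln[(1.12/0.220)(1 − 2.57×0.9000/(0.220×52.2))]
= (1/0.9000) ln[5.091 × 0.7986] = 1.111 × ln(4.066) = 1.111 × 1.403 = 1.558 d.
L(t_c) = L₀ e^(−k_1 t_c) = 52.2 × 0.7097 = 37.05 mg/L, and at the critical point k_2 D_c = k_1 L, so D_c = (0.220/1.12) × 37.05 = 7.277 mg/L.
Minimum DO = C_s − D_c = 10.2 − 7.277 = 2.923 mg/L.
x_c = v t_c = 0.985 m/s × 1.558 d × 86400 s/d = 132600 m ≈ 133 km.

t_c ≈ 1.56 d; D_c ≈ 7.28 mg/L; min DO ≈ 2.92 mg/L; x_c ≈ 133 km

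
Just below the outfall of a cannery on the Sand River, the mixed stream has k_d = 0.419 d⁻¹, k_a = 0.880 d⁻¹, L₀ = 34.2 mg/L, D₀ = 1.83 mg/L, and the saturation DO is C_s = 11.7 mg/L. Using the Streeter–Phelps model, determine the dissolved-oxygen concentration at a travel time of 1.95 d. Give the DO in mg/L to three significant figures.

k_d L₀/(k_a−k_d) = 0.419×34.2/(0.880−0.419) = 14.33/0.4610 = 31.08 mg/L.
e^(−k_d t) = e^(−0.419×1.950) = 0.4417; e^(−k_a t) = e^(−0.880×1.950) = 0.1798.
D = 31.08 × (0.4417 − 0.1798) + 1.83 × 0.1798 = 8.142 + 0.3290 = 8.471 mg/L.
DO = C_s − D = 11.7 − 8.471 = 3.229 mg/L.

DO ≈ 3.23 mg/L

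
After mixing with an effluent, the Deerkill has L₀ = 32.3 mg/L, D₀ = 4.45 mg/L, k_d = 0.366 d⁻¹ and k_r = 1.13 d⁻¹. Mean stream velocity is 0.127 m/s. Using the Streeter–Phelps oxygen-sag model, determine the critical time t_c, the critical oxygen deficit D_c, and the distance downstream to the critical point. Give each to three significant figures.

t_c = [1/(k_r−k_d)] ln[(k_r/k_d)(1 − D₀(k_r−k_d)/(k_d L₀))]
= [1/(1.13−0.366)] ln[(1.13/0.366)(1 − 4.45×0.7640/(0.366×32.3))]
= (1/0.7640) ln[3.087 × 0.7124] = 1.309 × ln(2.200) = 1.309 × 0.7882 = 1.032 d.
D_c = (k_d/k_r) L₀ e^(−k_d t_c) = (0.366/1.13) × 32.3 × e^(−0.366×1.032) = 0.3239 × 32.3 × 0.6855 = 7.171 mg/L.
x_c = v t_c = 0.127 m/s × 1.032 d × 86400 s/d = 11320 m ≈ 11.3 km.

t_c ≈ 1.03 d; D_c ≈ 7.17 mg/L; x_c ≈ 11.3 km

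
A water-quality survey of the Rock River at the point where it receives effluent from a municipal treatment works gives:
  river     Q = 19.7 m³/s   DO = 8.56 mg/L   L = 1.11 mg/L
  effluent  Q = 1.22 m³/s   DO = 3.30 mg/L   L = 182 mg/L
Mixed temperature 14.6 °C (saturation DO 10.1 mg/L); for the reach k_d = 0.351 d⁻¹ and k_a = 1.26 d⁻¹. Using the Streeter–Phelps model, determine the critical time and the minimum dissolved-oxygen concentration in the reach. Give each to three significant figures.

t_c ≈ 0.825 d; minimum DO ≈ 7.67 mg/L

Mixed DO = (19.7×8.56 + 1.22×3.30)/(19.7+1.22) = 172.7/20.92 = 8.253 mg/L.
Mixed L₀ = (19.7×1.11 + 1.22×182)/(20.92) = 243.9/20.92 = 11.66 mg/L.
Initial deficit D₀ = C_s − DO₀ = 10.1 − 8.253 = 1.847 mg/L.
t_c = (1/0.9090) ln[(1.26/0.351)(1 − 1.847×0.9090/(0.351×11.66))] = 1.100 × ln(2.117) = 0.8252 d.
D_c = (0.351/1.26) × 11.66 × e^(−0.351×0.8252) = 0.2786 × 11.66 × 0.7485 = 2.431 mg/L.
Minimum DO = 10.1 − 2.431 = 7.669 mg/L.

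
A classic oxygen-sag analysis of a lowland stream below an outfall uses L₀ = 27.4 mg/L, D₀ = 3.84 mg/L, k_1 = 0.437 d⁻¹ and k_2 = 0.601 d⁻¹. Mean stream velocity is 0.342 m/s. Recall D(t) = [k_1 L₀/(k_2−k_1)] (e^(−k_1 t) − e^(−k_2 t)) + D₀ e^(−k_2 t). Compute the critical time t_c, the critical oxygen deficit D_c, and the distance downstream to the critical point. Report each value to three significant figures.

t_c ≈ 1.61 d; D_c ≈ 9.84 mg/L; x_c ≈ 47.7 km

At the critical point dD/dt = 0, so k_1 L₀ e^(−k_1 t) = k_2 D. Substituting D(t) from the Streeter–Phelps equation and solving for t gives
t_c = ln[(k_2/k_1)(1 − D₀(k_2−k_1)/(k_1 L₀))] / (k_2−k_1).
Here k_2−k_1 = 0.1640 d⁻¹ and 1 − D₀(k_2−k_1)/(k_1 L₀) = 1 − 3.84×0.1640/(0.437×27.4) = 0.9474, so
t_c = ln(1.375 × 0.9474) / 0.1640 = 0.2646 / 0.1640 = 1.614 d.
L(t_c) = L₀ e^(−k_1 t_c) = 27.4 × 0.4940 = 13.54 mg/L, and at the critical point k_2 D_c = k_1 L, so D_c = (0.437/0.601) × 13.54 = 9.843 mg/L.
x_c = v t_c = 0.342 m/s × 1.614 d × 86400 s/d = 47680 m ≈ 47.7 km.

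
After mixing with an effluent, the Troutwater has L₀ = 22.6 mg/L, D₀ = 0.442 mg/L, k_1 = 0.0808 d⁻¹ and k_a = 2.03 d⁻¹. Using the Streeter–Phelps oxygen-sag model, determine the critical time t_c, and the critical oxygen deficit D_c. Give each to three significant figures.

t_c ≈ 1.33 d; D_c ≈ 0.808 mg/L

At the critical point dD/dt = 0, so k_1 L₀ e^(−k_1 t) = k_a D. Substituting D(t) from the Streeter–Phelps equation and solving for t gives
t_c = ln[(k_a/k_1)(1 − D₀(k_a−k_1)/(k_1 L₀))] / (k_a−k_1).
Here k_a−k_1 = 1.949 d⁻¹ and 1 − D₀(k_a−k_1)/(k_1 L₀) = 1 − 0.442×1.949/(0.0808×22.6) = 0.5282, so
t_c = ln(25.12 × 0.5282) / 1.949 = 2.586 / 1.949 = 1.326 d.
D_c = (k_1/k_a) L₀ e^(−k_1 t_c) = (0.0808/2.03) × 22.6 × e^(−0.0808×1.326) = 0.03980 × 22.6 × 0.8984 = 0.8081 mg/L.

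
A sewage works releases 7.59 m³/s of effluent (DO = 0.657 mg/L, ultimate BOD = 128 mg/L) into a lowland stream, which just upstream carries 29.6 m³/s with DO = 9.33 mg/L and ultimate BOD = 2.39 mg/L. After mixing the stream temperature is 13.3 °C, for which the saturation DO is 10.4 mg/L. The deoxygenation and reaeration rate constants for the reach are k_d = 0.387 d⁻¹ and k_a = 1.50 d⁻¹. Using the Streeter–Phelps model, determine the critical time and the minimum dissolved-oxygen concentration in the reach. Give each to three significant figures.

t_c ≈ 0.908 d; minimum DO ≈ 5.31 mg/L

Mixed DO = (29.6×9.33 + 7.59×0.657)/(29.6+7.59) = 281.2/37.19 = 7.560 mg/L.
Mixed L₀ = (29.6×2.39 + 7.59×128)/(37.19) = 1042/37.19 = 28.03 mg/L.
Initial deficit D₀ = C_s − DO₀ = 10.4 − 7.560 = 2.840 mg/L.
t_c = (1/1.113) ln[(1.50/0.387)(1 − 2.840×1.113/(0.387×28.03))] = 0.8985 × ln(2.746) = 0.9077 d.
D_c = (0.387/1.50) × 28.03 × e^(−0.387×0.9077) = 0.2580 × 28.03 × 0.7038 = 5.089 mg/L.
Minimum DO = 10.4 − 5.089 = 5.311 mg/L.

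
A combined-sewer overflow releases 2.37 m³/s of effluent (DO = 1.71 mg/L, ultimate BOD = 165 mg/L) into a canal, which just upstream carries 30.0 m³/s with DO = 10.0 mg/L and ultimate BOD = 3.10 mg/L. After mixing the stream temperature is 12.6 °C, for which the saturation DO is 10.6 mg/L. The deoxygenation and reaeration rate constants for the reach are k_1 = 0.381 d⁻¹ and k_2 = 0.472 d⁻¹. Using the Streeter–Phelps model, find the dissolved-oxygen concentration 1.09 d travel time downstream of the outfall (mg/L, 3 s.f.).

DO ≈ 5.98 mg/L

Mixed DO = (30.0×10.0 + 2.37×1.71)/(30.0+2.37) = 304.1/32.37 = 9.393 mg/L.
Mixed L₀ = (30.0×3.10 + 2.37×165)/(32.37) = 484.1/32.37 = 14.95 mg/L.
Initial deficit D₀ = C_s − DO₀ = 10.6 − 9.393 = 1.207 mg/L.
D(1.09) = [0.381×14.95/(0.472−0.381)](e^(−0.381×1.09) − e^(−0.472×1.09)) + 1.207 e^(−0.472×1.09)
= 62.61 × (0.6601 − 0.5978) + 1.207 × 0.5978 = 4.624 mg/L.
DO = 10.6 − 4.624 = 5.976 mg/L.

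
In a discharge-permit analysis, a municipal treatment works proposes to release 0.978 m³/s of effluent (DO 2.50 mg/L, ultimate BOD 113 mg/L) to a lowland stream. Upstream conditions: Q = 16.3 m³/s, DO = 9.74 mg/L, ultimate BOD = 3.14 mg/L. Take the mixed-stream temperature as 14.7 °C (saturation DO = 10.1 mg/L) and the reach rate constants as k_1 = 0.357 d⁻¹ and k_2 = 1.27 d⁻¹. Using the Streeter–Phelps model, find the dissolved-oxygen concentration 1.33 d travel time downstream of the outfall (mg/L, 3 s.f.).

DO ≈ 8.36 mg/L

Mixed DO = (16.3×9.74 + 0.978×2.50)/(16.3+0.978) = 161.2/17.28 = 9.330 mg/L.
Mixed L₀ = (16.3×3.14 + 0.978×113)/(17.28) = 161.7/17.28 = 9.358 mg/L.
Initial deficit D₀ = C_s − DO₀ = 10.1 − 9.330 = 0.7698 mg/L.
D(1.33) = [0.357×9.358/(1.27−0.357)](e^(−0.357×1.33) − e^(−1.27×1.33)) + 0.7698 e^(−1.27×1.33)
= 3.659 × (0.6220 − 0.1847) + 0.7698 × 0.1847 = 1.742 mg/L.
DO = 10.1 − 1.742 = 8.358 mg/L.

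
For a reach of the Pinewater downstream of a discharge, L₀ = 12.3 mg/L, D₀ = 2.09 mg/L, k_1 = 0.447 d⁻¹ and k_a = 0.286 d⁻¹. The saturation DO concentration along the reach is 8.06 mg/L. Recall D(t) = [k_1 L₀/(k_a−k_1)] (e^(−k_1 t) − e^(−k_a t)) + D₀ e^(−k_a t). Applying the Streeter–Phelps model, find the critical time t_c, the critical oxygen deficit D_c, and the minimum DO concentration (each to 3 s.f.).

t_c ≈ 2.40 d; D_c ≈ 6.56 mg/L; min DO ≈ 1.50 mg/L

With k_a/k_1 = 0.6398 and 1 − D₀(k_a−k_1)/(k_1 L₀) = 1.061,
t_c = ln(0.6398 × 1.061) / (0.286 − 0.447) = ln(0.6790) / -0.1610 = -0.3872/-0.1610 = 2.405 d.
L(t_c) = L₀ e^(−k_1 t_c) = 12.3 × 0.3413 = 4.198 mg/L, and at the critical point k_a D_c = k_1 L, so D_c = (0.447/0.286) × 4.198 = 6.562 mg/L.
Minimum DO = C_s − D_c = 8.06 − 6.562 = 1.498 mg/L.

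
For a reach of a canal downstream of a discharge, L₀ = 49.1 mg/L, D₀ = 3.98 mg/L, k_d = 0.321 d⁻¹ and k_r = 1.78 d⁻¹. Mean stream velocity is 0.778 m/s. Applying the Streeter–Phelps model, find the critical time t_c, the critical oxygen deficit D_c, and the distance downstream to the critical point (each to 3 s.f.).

t_c ≈ 0.859 d; D_c ≈ 6.72 mg/L; x_c ≈ 57.7 km

t_c = [1/(k_r−k_d)] ln[(k_r/k_d)(1 − D₀(k_r−k_d)/(k_d L₀))]
= [1/(1.78−0.321)] ln[(1.78/0.321)(1 − 3.98×1.459/(0.321×49.1))]
= (1/1.459) ln[5.545 × 0.6316] = 0.6854 × ln(3.502) = 0.6854 × 1.253 = 0.8591 d.
D_c = (k_d/k_r) L₀ e^(−k_d t_c) = (0.321/1.78) × 49.1 × e^(−0.321×0.8591) = 0.1803 × 49.1 × 0.7590 = 6.721 mg/L.
x_c = v t_c = 0.778 m/s × 0.8591 d × 86400 s/d = 57750 m ≈ 57.7 km.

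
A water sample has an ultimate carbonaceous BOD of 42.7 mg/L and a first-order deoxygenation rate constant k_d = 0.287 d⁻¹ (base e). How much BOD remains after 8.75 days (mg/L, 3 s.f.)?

L_t = L₀ e^(−k_d t) = 42.7 × e^(−0.287×8.75) = 42.7 × 0.08117 = 3.466 mg/L.

L ≈ 3.47 mg/L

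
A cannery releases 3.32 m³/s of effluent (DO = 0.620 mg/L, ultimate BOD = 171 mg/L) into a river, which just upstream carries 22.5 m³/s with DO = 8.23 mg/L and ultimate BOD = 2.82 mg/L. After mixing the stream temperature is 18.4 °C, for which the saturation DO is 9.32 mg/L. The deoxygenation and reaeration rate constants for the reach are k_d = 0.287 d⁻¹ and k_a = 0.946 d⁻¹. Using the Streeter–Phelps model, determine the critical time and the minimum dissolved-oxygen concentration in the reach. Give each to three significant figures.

t_c ≈ 1.48 d; minimum DO ≈ 4.47 mg/L

Mixed DO = (22.5×8.23 + 3.32×0.620)/(22.5+3.32) = 187.2/25.82 = 7.251 mg/L.
Mixed L₀ = (22.5×2.82 + 3.32×171)/(25.82) = 631.2/25.82 = 24.45 mg/L.
Initial deficit D₀ = C_s − DO₀ = 9.32 − 7.251 = 2.069 mg/L.
t_c = (1/0.6590) ln[(0.946/0.287)(1 − 2.069×0.6590/(0.287×24.45))] = 1.517 × ln(2.656) = 1.482 d.
D_c = (0.287/0.946) × 24.45 × e^(−0.287×1.482) = 0.3034 × 24.45 × 0.6535 = 4.847 mg/L.
Minimum DO = 9.32 − 4.847 = 4.473 mg/L.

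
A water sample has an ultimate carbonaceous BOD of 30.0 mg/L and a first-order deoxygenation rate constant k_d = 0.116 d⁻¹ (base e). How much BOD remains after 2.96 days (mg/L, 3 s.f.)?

L ≈ 21.3 mg/L

L_t = L₀ e^(−k_d t) = 30.0 × e^(−0.116×2.96) = 30.0 × 0.7094 = 21.28 mg/L.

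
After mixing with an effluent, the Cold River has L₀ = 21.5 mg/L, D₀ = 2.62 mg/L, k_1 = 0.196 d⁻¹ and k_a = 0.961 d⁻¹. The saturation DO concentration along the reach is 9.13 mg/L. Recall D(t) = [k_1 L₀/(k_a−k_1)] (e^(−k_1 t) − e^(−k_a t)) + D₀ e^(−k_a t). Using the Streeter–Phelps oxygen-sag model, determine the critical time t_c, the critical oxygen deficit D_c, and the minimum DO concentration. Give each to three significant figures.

t_c ≈ 1.23 d; D_c ≈ 3.44 mg/L; min DO ≈ 5.69 mg/L

At the critical point dD/dt = 0, so k_1 L₀ e^(−k_1 t) = k_a D. Substituting D(t) from the Streeter–Phelps equation and solving for t gives
t_c = ln[(k_a/k_1)(1 − D₀(k_a−k_1)/(k_1 L₀))] / (k_a−k_1).
Here k_a−k_1 = 0.7650 d⁻¹ and 1 − D₀(k_a−k_1)/(k_1 L₀) = 1 − 2.62×0.7650/(0.196×21.5) = 0.5244, so
t_c = ln(4.903 × 0.5244) / 0.7650 = 0.9443 / 0.7650 = 1.234 d.
D_c = (k_1/k_a) L₀ e^(−k_1 t_c) = (0.196/0.961) × 21.5 × e^(−0.196×1.234) = 0.2040 × 21.5 × 0.7851 = 3.443 mg/L.
Minimum DO = C_s − D_c = 9.13 − 3.443 = 5.687 mg/L.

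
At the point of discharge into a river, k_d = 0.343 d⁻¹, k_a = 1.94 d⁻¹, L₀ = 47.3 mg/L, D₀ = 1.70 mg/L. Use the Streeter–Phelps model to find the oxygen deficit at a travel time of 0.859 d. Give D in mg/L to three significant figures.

D ≈ 5.97 mg/L

k_d L₀/(k_a−k_d) = 0.343×47.3/(1.94−0.343) = 16.22/1.597 = 10.16 mg/L.
e^(−k_d t) = e^(−0.343×0.8590) = 0.7448; e^(−k_a t) = e^(−1.94×0.8590) = 0.1889.
D = 10.16 × (0.7448 − 0.1889) + 1.70 × 0.1889 = 5.647 + 0.3212 = 5.968 mg/L.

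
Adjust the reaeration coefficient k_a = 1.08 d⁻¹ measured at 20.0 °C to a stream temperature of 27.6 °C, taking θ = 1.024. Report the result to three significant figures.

k_a ≈ 1.29 d⁻¹

k_a(T₂) = k_a(T₁) · θ^(T₂−T₁) = 1.08 × 1.024^(27.6−20.0)
= 1.08 × 1.024^7.60 = 1.08 × 1.198 = 1.293 d⁻¹.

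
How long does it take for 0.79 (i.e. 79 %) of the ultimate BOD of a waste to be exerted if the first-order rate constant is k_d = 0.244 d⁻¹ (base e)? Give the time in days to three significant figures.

t ≈ 6.40 d

y/L₀ = 1 − e^(−k_d t) = 0.79 ⇒ e^(−k_d t) = 0.210
t = −ln(0.210) / 0.244 = 1.561 / 0.244 = 6.396 d.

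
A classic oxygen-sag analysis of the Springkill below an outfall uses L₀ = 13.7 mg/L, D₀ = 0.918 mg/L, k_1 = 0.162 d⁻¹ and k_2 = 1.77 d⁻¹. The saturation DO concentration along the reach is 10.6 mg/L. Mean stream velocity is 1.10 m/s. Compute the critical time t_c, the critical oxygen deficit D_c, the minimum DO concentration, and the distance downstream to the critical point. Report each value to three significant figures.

t_c ≈ 0.807 d; D_c ≈ 1.10 mg/L; min DO ≈ 9.50 mg/L; x_c ≈ 76.7 km

With k_2/k_1 = 10.93 and 1 − D₀(k_2−k_1)/(k_1 L₀) = 0.3349,
t_c = ln(10.93 × 0.3349) / (1.77 − 0.162) = ln(3.659) / 1.608 = 1.297/1.608 = 0.8067 d.
L(t_c) = L₀ e^(−k_1 t_c) = 13.7 × 0.8775 = 12.02 mg/L, and at the critical point k_2 D_c = k_1 L, so D_c = (0.162/1.77) × 12.02 = 1.100 mg/L.
Minimum DO = C_s − D_c = 10.6 − 1.100 = 9.500 mg/L.
x_c = v t_c = 1.10 m/s × 0.8067 d × 86400 s/d = 76670 m ≈ 76.7 km.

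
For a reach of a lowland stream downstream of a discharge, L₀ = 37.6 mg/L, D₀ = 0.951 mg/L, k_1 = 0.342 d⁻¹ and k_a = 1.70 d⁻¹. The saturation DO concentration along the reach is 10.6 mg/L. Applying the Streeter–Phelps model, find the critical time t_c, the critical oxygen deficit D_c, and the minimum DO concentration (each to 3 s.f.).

t_c ≈ 1.10 d; D_c ≈ 5.19 mg/L; min DO ≈ 5.41 mg/L

At the critical point dD/dt = 0, so k_1 L₀ e^(−k_1 t) = k_a D. Substituting D(t) from the Streeter–Phelps equation and solving for t gives
t_c = ln[(k_a/k_1)(1 − D₀(k_a−k_1)/(k_1 L₀))] / (k_a−k_1).
Here k_a−k_1 = 1.358 d⁻¹ and 1 − D₀(k_a−k_1)/(k_1 L₀) = 1 − 0.951×1.358/(0.342×37.6) = 0.8996, so
t_c = ln(4.971 × 0.8996) / 1.358 = 1.498 / 1.358 = 1.103 d.
D_c = (k_1/k_a) L₀ e^(−k_1 t_c) = (0.342/1.70) × 37.6 × e^(−0.342×1.103) = 0.2012 × 37.6 × 0.6858 = 5.187 mg/L.
Minimum DO = C_s − D_c = 10.6 − 5.187 = 5.413 mg/L.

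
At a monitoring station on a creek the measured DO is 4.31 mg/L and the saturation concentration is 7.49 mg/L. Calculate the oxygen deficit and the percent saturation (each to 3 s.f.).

D = C_s − C = 7.49 − 4.31 = 3.18 mg/L.
% saturation = 4.31/7.49 × 100 = 57.5 %.

D ≈ 3.18 mg/L; 57.5 % saturation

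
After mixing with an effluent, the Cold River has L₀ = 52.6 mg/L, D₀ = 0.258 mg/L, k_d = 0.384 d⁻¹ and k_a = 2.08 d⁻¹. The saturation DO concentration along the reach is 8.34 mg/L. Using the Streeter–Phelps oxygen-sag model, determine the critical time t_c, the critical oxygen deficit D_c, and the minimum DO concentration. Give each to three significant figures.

t_c ≈ 0.983 d; D_c ≈ 6.66 mg/L; min DO ≈ 1.68 mg/L

With k_a/k_d = 5.417 and 1 − D₀(k_a−k_d)/(k_d L₀) = 0.9783,
t_c = ln(5.417 × 0.9783) / (2.08 − 0.384) = ln(5.299) / 1.696 = 1.668/1.696 = 0.9832 d.
L(t_c) = L₀ e^(−k_d t_c) = 52.6 × 0.6855 = 36.06 mg/L, and at the critical point k_a D_c = k_d L, so D_c = (0.384/2.08) × 36.06 = 6.657 mg/L.
Minimum DO = C_s − D_c = 8.34 − 6.657 = 1.683 mg/L.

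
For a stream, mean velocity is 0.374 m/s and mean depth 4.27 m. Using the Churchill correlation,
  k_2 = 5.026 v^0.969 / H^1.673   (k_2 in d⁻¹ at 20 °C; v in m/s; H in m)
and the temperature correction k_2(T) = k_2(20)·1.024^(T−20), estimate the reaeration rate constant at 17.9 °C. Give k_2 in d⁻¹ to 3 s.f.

k_2 ≈ 0.163 d⁻¹

k_2(20) = 5.026 × 0.374^0.969 / 4.27^1.673 = 5.026 × 0.3856 / 11.34 = 0.1709 d⁻¹.
k_2(17.9) = 0.1709 × 1.024^(17.9−20) = 0.1709 × 0.9514 = 0.1626 d⁻¹.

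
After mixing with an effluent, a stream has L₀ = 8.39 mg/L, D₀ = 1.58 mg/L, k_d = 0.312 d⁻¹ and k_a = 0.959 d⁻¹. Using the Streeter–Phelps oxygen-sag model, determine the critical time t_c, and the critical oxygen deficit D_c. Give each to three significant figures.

t_c = [1/(k_a−k_d)] ln[(k_a/k_d)(1 − D₀(k_a−k_d)/(k_d L₀))]
= [1/(0.959−0.312)] ln[(0.959/0.312)(1 − 1.58×0.6470/(0.312×8.39))]
= (1/0.6470) ln[3.074 × 0.6095] = 1.546 × ln(1.873) = 1.546 × 0.6277 = 0.9702 d.
L(t_c) = L₀ e^(−k_d t_c) = 8.39 × 0.7388 = 6.199 mg/L, and at the critical point k_a D_c = k_d L, so D_c = (0.312/0.959) × 6.199 = 2.017 mg/L.

t_c ≈ 0.970 d; D_c ≈ 2.02 mg/L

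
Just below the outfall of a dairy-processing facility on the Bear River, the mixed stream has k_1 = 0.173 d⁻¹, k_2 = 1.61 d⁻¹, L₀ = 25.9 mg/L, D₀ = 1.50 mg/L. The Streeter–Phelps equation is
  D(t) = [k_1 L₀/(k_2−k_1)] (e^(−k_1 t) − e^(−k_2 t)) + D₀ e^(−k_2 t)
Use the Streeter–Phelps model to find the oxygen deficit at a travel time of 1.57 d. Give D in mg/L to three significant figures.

k_1 L₀/(k_2−k_1) = 0.173×25.9/(1.61−0.173) = 4.481/1.437 = 3.118 mg/L.
e^(−k_1 t) = e^(−0.173×1.570) = 0.7622; e^(−k_2 t) = e^(−1.61×1.570) = 0.07984.
D = 3.118 × (0.7622 − 0.07984) + 1.50 × 0.07984 = 2.128 + 0.1198 = 2.247 mg/L.

D ≈ 2.25 mg/L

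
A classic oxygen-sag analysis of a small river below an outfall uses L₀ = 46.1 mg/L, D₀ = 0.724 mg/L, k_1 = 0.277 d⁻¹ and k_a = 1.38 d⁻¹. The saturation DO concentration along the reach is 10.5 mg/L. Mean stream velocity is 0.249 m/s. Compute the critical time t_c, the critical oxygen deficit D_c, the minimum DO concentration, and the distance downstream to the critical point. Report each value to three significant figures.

t_c ≈ 1.40 d; D_c ≈ 6.28 mg/L; min DO ≈ 4.22 mg/L; x_c ≈ 30.1 km

t_c = [1/(k_a−k_1)] ln[(k_a/k_1)(1 − D₀(k_a−k_1)/(k_1 L₀))]
= [1/(1.38−0.277)] ln[(1.38/0.277)(1 − 0.724×1.103/(0.277×46.1))]
= (1/1.103) ln[4.982 × 0.9375] = 0.9066 × ln(4.670) = 0.9066 × 1.541 = 1.397 d.
D_c = (k_1/k_a) L₀ e^(−k_1 t_c) = (0.277/1.38) × 46.1 × e^(−0.277×1.397) = 0.2007 × 46.1 × 0.6791 = 6.284 mg/L.
Minimum DO = C_s − D_c = 10.5 − 6.284 = 4.216 mg/L.
x_c = v t_c = 0.249 m/s × 1.397 d × 86400 s/d = 30060 m ≈ 30.1 km.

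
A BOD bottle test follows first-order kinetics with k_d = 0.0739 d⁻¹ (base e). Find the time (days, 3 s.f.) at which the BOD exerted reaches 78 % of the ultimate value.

y/L₀ = 1 − e^(−k_d t) = 0.78 ⇒ e^(−k_d t) = 0.220
t = −ln(0.220) / 0.0739 = 1.514 / 0.0739 = 20.49 d.

t ≈ 20.5 d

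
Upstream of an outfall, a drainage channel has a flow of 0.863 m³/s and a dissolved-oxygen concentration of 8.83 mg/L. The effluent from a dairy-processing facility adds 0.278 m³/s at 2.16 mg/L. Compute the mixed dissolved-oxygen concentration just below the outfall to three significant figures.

7.20 mg/L

Flow-weighted mixing: C = (Q_r C_r + Q_w C_w)/(Q_r + Q_w)
= (0.863×8.83 + 0.278×2.16)/(0.863 + 0.278) = 8.221/1.141 = 7.205 mg/L.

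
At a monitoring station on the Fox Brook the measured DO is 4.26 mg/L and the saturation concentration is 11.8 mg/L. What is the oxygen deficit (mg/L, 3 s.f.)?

D = C_s − C = 11.8 − 4.26 = 7.54 mg/L.

D ≈ 7.54 mg/L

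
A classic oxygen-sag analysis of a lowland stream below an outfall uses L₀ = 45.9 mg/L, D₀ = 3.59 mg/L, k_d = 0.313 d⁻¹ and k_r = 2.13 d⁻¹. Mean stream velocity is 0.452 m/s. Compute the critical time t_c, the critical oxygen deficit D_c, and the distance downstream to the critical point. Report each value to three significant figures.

At the critical point dD/dt = 0, so k_d L₀ e^(−k_d t) = k_r D. Substituting D(t) from the Streeter–Phelps equation and solving for t gives
t_c = ln[(k_r/k_d)(1 − D₀(k_r−k_d)/(k_d L₀))] / (k_r−k_d).
Here k_r−k_d = 1.817 d⁻¹ and 1 − D₀(k_r−k_d)/(k_d L₀) = 1 − 3.59×1.817/(0.313×45.9) = 0.5460, so
t_c = ln(6.805 × 0.5460) / 1.817 = 1.312 / 1.817 = 0.7223 d.
D_c = (k_d/k_r) L₀ e^(−k_d t_c) = (0.313/2.13) × 45.9 × e^(−0.313×0.7223) = 0.1469 × 45.9 × 0.7976 = 5.380 mg/L.
x_c = v t_c = 0.452 m/s × 0.7223 d × 86400 s/d = 28210 m ≈ 28.2 km.

t_c ≈ 0.722 d; D_c ≈ 5.38 mg/L; x_c ≈ 28.2 km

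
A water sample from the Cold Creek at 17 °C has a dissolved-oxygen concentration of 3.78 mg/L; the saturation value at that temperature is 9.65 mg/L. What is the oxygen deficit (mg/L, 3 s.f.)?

D ≈ 5.87 mg/L

D = C_s − C = 9.65 − 3.78 = 5.87 mg/L.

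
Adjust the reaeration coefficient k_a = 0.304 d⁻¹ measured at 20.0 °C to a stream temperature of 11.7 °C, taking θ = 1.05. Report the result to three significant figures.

k_a(T₂) = k_a(T₁) · θ^(T₂−T₁) = 0.304 × 1.05^(11.7−20.0)
= 0.304 × 1.05^-8.30 = 0.304 × 0.6670 = 0.2028 d⁻¹.

k_a ≈ 0.203 d⁻¹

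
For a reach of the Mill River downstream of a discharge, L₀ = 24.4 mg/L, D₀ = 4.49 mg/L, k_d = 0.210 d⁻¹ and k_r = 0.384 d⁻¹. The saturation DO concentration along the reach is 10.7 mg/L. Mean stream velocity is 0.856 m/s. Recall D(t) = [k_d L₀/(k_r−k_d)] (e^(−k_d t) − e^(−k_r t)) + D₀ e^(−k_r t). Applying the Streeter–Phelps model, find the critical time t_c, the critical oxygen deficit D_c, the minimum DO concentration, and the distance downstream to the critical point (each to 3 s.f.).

t_c ≈ 2.52 d; D_c ≈ 7.86 mg/L; min DO ≈ 2.84 mg/L; x_c ≈ 186 km

At the critical point dD/dt = 0, so k_d L₀ e^(−k_d t) = k_r D. Substituting D(t) from the Streeter–Phelps equation and solving for t gives
t_c = ln[(k_r/k_d)(1 − D₀(k_r−k_d)/(k_d L₀))] / (k_r−k_d).
Here k_r−k_d = 0.1740 d⁻¹ and 1 − D₀(k_r−k_d)/(k_d L₀) = 1 − 4.49×0.1740/(0.210×24.4) = 0.8475, so
t_c = ln(1.829 × 0.8475) / 0.1740 = 0.4381 / 0.1740 = 2.518 d.
D_c = (k_d/k_r) L₀ e^(−k_d t_c) = (0.210/0.384) × 24.4 × e^(−0.210×2.518) = 0.5469 × 24.4 × 0.5893 = 7.864 mg/L.
Minimum DO = C_s − D_c = 10.7 − 7.864 = 2.836 mg/L.
x_c = v t_c = 0.856 m/s × 2.518 d × 86400 s/d = 186200 m ≈ 186 km.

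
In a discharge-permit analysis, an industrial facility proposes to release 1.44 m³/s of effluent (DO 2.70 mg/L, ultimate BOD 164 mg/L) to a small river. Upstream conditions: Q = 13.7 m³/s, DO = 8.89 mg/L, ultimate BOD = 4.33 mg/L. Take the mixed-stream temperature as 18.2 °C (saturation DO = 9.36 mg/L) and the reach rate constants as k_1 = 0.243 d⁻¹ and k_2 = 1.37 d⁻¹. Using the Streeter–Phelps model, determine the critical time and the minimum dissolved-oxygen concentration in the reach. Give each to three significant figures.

Mixed DO = (13.7×8.89 + 1.44×2.70)/(13.7+1.44) = 125.7/15.14 = 8.301 mg/L.
Mixed L₀ = (13.7×4.33 + 1.44×164)/(15.14) = 295.5/15.14 = 19.52 mg/L.
Initial deficit D₀ = C_s − DO₀ = 9.36 − 8.301 = 1.059 mg/L.
t_c = (1/1.127) ln[(1.37/0.243)(1 − 1.059×1.127/(0.243×19.52))] = 0.8873 × ln(4.219) = 1.277 d.
D_c = (0.243/1.37) × 19.52 × e^(−0.243×1.277) = 0.1774 × 19.52 × 0.7331 = 2.538 mg/L.
Minimum DO = 9.36 − 2.538 = 6.822 mg/L.

t_c ≈ 1.28 d; minimum DO ≈ 6.82 mg/L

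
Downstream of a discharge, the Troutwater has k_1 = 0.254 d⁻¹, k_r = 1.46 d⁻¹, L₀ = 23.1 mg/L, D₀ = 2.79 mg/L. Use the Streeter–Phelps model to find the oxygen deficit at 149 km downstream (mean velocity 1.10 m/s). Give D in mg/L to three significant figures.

D ≈ 3.06 mg/L

Travel time t = x/v = 149 km / (1.10 m/s) = 149000 m / 1.10 m/s = 135500 s = 1.568 d.
k_1 L₀/(k_r−k_1) = 0.254×23.1/(1.46−0.254) = 5.867/1.206 = 4.865 mg/L.
e^(−k_1 t) = e^(−0.254×1.568) = 0.6715; e^(−k_r t) = e^(−1.46×1.568) = 0.1014.
D = 4.865 × (0.6715 − 0.1014) + 2.79 × 0.1014 = 2.774 + 0.2828 = 3.057 mg/L.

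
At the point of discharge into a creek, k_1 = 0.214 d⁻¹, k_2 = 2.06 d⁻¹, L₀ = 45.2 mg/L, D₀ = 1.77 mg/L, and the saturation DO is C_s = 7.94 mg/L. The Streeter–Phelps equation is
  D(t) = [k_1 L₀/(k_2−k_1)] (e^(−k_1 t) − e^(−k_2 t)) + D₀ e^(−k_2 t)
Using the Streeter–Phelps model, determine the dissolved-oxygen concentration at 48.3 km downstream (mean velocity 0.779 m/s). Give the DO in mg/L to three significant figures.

Travel time t = x/v = 48.3 km / (0.779 m/s) = 48300 m / 0.779 m/s = 62000 s = 0.7176 d.
k_1 L₀/(k_2−k_1) = 0.214×45.2/(2.06−0.214) = 9.673/1.846 = 5.240 mg/L.
e^(−k_1 t) = e^(−0.214×0.7176) = 0.8576; e^(−k_2 t) = e^(−2.06×0.7176) = 0.2280.
D = 5.240 × (0.8576 − 0.2280) + 1.77 × 0.2280 = 3.299 + 0.4036 = 3.703 mg/L.
DO = C_s − D = 7.94 − 3.703 = 4.237 mg/L.

DO ≈ 4.24 mg/L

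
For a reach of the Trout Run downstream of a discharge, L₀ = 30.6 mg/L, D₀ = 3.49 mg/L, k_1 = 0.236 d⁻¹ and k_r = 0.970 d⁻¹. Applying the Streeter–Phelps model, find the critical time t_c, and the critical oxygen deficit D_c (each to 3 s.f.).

t_c = [1/(k_r−k_1)] ln[(k_r/k_1)(1 − D₀(k_r−k_1)/(k_1 L₀))]
= [1/(0.970−0.236)] ln[(0.970/0.236)(1 − 3.49×0.7340/(0.236×30.6))]
= (1/0.7340) ln[4.110 × 0.6453] = 1.362 × ln(2.652) = 1.362 × 0.9754 = 1.329 d.
D_c = (k_1/k_r) L₀ e^(−k_1 t_c) = (0.236/0.970) × 30.6 × e^(−0.236×1.329) = 0.2433 × 30.6 × 0.7308 = 5.441 mg/L.

t_c ≈ 1.33 d; D_c ≈ 5.44 mg/L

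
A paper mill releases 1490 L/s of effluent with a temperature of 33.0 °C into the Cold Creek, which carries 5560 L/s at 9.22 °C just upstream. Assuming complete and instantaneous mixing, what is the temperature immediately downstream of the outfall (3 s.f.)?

Flow-weighted mixing: C = (Q_r C_r + Q_w C_w)/(Q_r + Q_w)
= (5560×9.22 + 1490×33.0)/(5560 + 1490) = 100400/7050 = 14.25 °C.

14.2 °C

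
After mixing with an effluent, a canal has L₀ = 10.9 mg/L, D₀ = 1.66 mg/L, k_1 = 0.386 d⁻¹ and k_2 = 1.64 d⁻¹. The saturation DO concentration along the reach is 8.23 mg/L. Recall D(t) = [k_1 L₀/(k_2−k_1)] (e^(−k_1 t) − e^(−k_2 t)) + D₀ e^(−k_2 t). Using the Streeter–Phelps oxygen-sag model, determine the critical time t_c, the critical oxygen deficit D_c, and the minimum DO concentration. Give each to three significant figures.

t_c ≈ 0.609 d; D_c ≈ 2.03 mg/L; min DO ≈ 6.20 mg/L

At the critical point dD/dt = 0, so k_1 L₀ e^(−k_1 t) = k_2 D. Substituting D(t) from the Streeter–Phelps equation and solving for t gives
t_c = ln[(k_2/k_1)(1 − D₀(k_2−k_1)/(k_1 L₀))] / (k_2−k_1).
Here k_2−k_1 = 1.254 d⁻¹ and 1 − D₀(k_2−k_1)/(k_1 L₀) = 1 − 1.66×1.254/(0.386×10.9) = 0.5052, so
t_c = ln(4.249 × 0.5052) / 1.254 = 0.7639 / 1.254 = 0.6092 d.
D_c = (k_1/k_2) L₀ e^(−k_1 t_c) = (0.386/1.64) × 10.9 × e^(−0.386×0.6092) = 0.2354 × 10.9 × 0.7905 = 2.028 mg/L.
Minimum DO = C_s − D_c = 8.23 − 2.028 = 6.202 mg/L.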